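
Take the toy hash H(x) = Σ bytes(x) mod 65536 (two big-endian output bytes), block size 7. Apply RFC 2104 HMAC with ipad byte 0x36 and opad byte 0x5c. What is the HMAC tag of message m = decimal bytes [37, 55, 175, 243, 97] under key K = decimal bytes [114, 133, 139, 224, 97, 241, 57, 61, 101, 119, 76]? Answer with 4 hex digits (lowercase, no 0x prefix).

Key decimal bytes [114, 133, 139, 224, 97, 241, 57, 61, 101, 119, 76] = 72 85 8b e0 61 f1 39 3d 65 77 4c is 11 bytes > B = 7, so hash it first: H(key) = 05 52, then zero-pad to 7 bytes: K' = 05 52 00 00 00 00 00.
K' ⊕ ipad = 33 64 36 36 36 36 36.  K' ⊕ opad = 59 0e 5c 5c 5c 5c 5c.
Inner input = (K'⊕ipad) ∥ m = 33 64 36 36 36 36 36 ∥ 25 37 af f3 61.
Inner hash: sum = 51+100+54+54+54+54+54+37+55+175+243+97 = 1028 → 04 04.
Outer input = (K'⊕opad) ∥ inner = 59 0e 5c 5c 5c 5c 5c ∥ 04 04.
Outer hash (tag): sum = 89+14+92+92+92+92+92+4+4 = 571 → 02 3b.

023b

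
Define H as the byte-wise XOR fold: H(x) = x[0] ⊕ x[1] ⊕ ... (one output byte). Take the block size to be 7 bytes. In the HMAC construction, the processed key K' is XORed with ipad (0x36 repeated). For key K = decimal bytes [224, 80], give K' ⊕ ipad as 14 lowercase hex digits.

d6663636363636

Key decimal bytes [224, 80] = e0 50 is 2 bytes ≤ B = 7; zero-pad to 7 bytes: K' = e0 50 00 00 00 00 00.
XOR each byte with 0x36: e0⊕36=d6, 50⊕36=66, 00⊕36=36, 00⊕36=36, 00⊕36=36, 00⊕36=36, 00⊕36=36.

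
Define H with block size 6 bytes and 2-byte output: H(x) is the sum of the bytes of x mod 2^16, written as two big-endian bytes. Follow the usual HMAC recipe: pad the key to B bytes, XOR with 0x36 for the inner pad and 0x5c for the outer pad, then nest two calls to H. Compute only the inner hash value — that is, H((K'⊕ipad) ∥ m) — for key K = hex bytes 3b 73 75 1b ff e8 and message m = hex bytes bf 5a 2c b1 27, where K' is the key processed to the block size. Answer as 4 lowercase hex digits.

Key hex bytes 3b 73 75 1b ff e8 is exactly B = 6 bytes: K' = 3b 73 75 1b ff e8.
K' ⊕ ipad = 0d 45 43 2d c9 de.
Inner input = 0d 45 43 2d c9 de ∥ bf 5a 2c b1 27.
Inner hash: sum = 13+69+67+45+201+222+191+90+44+177+39 = 1158 → 04 86.

0486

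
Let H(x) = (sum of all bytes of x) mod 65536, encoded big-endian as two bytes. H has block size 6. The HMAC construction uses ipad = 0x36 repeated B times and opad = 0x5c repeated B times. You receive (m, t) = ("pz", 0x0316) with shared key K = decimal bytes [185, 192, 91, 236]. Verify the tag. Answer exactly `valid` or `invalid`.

Key decimal bytes [185, 192, 91, 236] = b9 c0 5b ec is 4 bytes ≤ B = 6; zero-pad to 6 bytes: K' = b9 c0 5b ec 00 00.
K' ⊕ ipad = 8f f6 6d da 36 36; K' ⊕ opad = e5 9c 07 b0 5c 5c.
Inner hash: sum = 143+246+109+218+54+54+112+122 = 1058 → 04 22.
Outer hash (recomputed tag): sum = 229+156+7+176+92+92+4+34 = 790 → 03 16.
Recomputed tag = 0316; claimed = 0316 → match.

valid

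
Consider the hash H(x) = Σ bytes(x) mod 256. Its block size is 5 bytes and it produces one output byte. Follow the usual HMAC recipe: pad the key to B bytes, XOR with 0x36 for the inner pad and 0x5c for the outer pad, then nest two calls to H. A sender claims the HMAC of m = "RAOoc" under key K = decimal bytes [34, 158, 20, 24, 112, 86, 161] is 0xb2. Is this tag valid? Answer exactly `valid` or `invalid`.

invalid

Key decimal bytes [34, 158, 20, 24, 112, 86, 161] = 22 9e 14 18 70 56 a1 is 7 bytes > B = 5, so hash it first: H(key) = 53, then zero-pad to 5 bytes: K' = 53 00 00 00 00.
K' ⊕ ipad = 65 36 36 36 36; K' ⊕ opad = 0f 5c 5c 5c 5c.
Inner hash: sum = 101+54+54+54+54+82+65+79+111+99 = 753; mod 256 = 241 → f1.
Outer hash (recomputed tag): sum = 15+92+92+92+92+241 = 624; mod 256 = 112 → 70.
Recomputed tag = 70; claimed = b2 → mismatch.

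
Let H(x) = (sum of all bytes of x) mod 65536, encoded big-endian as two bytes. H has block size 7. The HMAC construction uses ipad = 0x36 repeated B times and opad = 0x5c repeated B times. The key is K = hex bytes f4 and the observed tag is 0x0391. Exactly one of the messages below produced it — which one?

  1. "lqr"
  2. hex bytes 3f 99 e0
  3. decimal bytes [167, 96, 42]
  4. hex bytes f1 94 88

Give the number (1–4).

Key hex bytes f4 is 1 byte ≤ B = 7; zero-pad to 7 bytes: K' = f4 00 00 00 00 00 00.
K' ⊕ ipad = c2 36 36 36 36 36 36; K' ⊕ opad = a8 5c 5c 5c 5c 5c 5c.
m1: inner = H(c2 36 36 36 36 36 36 6c 71 72) = 03 55; tag = H(a8 5c 5c 5c 5c 5c 5c 03 55) = 0328
m2: inner = H(c2 36 36 36 36 36 36 3f 99 e0) = 03 be; tag = H(a8 5c 5c 5c 5c 5c 5c 03 be) = 0391 ← matches
m3: inner = H(c2 36 36 36 36 36 36 a7 60 2a) = 03 37; tag = H(a8 5c 5c 5c 5c 5c 5c 03 37) = 030a
m4: inner = H(c2 36 36 36 36 36 36 f1 94 88) = 04 13; tag = H(a8 5c 5c 5c 5c 5c 5c 04 13) = 02e7

2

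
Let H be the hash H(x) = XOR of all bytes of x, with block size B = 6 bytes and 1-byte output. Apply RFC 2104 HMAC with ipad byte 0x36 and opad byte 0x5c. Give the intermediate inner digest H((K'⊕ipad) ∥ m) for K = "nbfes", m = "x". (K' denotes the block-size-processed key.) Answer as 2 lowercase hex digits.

Key "nbfes" = 6e 62 66 65 73 is 5 bytes ≤ B = 6; zero-pad to 6 bytes: K' = 6e 62 66 65 73 00.
K' ⊕ ipad = 58 54 50 53 45 36.
Inner input = 58 54 50 53 45 36 ∥ 78.
Inner hash: XOR 58⊕54⊕50⊕53⊕45⊕36⊕78 = 04.

04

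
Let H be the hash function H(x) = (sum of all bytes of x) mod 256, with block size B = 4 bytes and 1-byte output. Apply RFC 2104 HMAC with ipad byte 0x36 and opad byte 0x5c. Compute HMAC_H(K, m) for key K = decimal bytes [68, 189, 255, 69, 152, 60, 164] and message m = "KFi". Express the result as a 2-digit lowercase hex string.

1c

Key decimal bytes [68, 189, 255, 69, 152, 60, 164] = 44 bd ff 45 98 3c a4 is 7 bytes > B = 4, so hash it first: H(key) = bd, then zero-pad to 4 bytes: K' = bd 00 00 00.
K' ⊕ ipad = 8b 36 36 36.  K' ⊕ opad = e1 5c 5c 5c.
Inner input = (K'⊕ipad) ∥ m = 8b 36 36 36 ∥ 4b 46 69.
Inner hash: sum = 139+54+54+54+75+70+105 = 551; mod 256 = 39 → 27.
Outer input = (K'⊕opad) ∥ inner = e1 5c 5c 5c ∥ 27.
Outer hash (tag): sum = 225+92+92+92+39 = 540; mod 256 = 28 → 1c.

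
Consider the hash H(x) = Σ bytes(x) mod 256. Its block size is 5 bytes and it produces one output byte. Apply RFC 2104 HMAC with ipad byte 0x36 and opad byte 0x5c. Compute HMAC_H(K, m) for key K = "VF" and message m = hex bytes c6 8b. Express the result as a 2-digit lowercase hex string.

Key "VF" = 56 46 is 2 bytes ≤ B = 5; zero-pad to 5 bytes: K' = 56 46 00 00 00.
K' ⊕ ipad = 60 70 36 36 36.  K' ⊕ opad = 0a 1a 5c 5c 5c.
Inner input = (K'⊕ipad) ∥ m = 60 70 36 36 36 ∥ c6 8b.
Inner hash: sum = 96+112+54+54+54+198+139 = 707; mod 256 = 195 → c3.
Outer input = (K'⊕opad) ∥ inner = 0a 1a 5c 5c 5c ∥ c3.
Outer hash (tag): sum = 10+26+92+92+92+195 = 507; mod 256 = 251 → fb.

fb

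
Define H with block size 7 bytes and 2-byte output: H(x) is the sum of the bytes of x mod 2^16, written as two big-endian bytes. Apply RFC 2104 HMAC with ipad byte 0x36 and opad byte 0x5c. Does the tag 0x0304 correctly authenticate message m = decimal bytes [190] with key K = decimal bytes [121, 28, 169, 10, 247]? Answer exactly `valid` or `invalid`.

Key decimal bytes [121, 28, 169, 10, 247] = 79 1c a9 0a f7 is 5 bytes ≤ B = 7; zero-pad to 7 bytes: K' = 79 1c a9 0a f7 00 00.
K' ⊕ ipad = 4f 2a 9f 3c c1 36 36; K' ⊕ opad = 25 40 f5 56 ab 5c 5c.
Inner hash: sum = 79+42+159+60+193+54+54+190 = 831 → 03 3f.
Outer hash (recomputed tag): sum = 37+64+245+86+171+92+92+3+63 = 853 → 03 55.
Recomputed tag = 0355; claimed = 0304 → mismatch.

invalid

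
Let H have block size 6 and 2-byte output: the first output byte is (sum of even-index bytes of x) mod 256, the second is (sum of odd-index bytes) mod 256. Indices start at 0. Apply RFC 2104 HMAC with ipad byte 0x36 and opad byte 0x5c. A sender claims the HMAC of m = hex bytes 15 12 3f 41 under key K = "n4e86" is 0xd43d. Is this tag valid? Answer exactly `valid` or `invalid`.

invalid

Key "n4e86" = 6e 34 65 38 36 is 5 bytes ≤ B = 6; zero-pad to 6 bytes: K' = 6e 34 65 38 36 00.
K' ⊕ ipad = 58 02 53 0e 00 36; K' ⊕ opad = 32 68 39 64 6a 5c.
Inner hash: even-index sum = 255 mod 256 = 255; odd-index sum = 153 mod 256 = 153 → ff 99.
Outer hash (recomputed tag): even-index sum = 468 mod 256 = 212; odd-index sum = 449 mod 256 = 193 → d4 c1.
Recomputed tag = d4c1; claimed = d43d → mismatch.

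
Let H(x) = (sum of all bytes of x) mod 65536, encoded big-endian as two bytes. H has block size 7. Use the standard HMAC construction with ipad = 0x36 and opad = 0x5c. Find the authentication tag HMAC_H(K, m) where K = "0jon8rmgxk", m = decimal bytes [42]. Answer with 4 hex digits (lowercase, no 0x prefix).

Key "0jon8rmgxk" = 30 6a 6f 6e 38 72 6d 67 78 6b is 10 bytes > B = 7, so hash it first: H(key) = 03 d8, then zero-pad to 7 bytes: K' = 03 d8 00 00 00 00 00.
K' ⊕ ipad = 35 ee 36 36 36 36 36.  K' ⊕ opad = 5f 84 5c 5c 5c 5c 5c.
Inner input = (K'⊕ipad) ∥ m = 35 ee 36 36 36 36 36 ∥ 2a.
Inner hash: sum = 53+238+54+54+54+54+54+42 = 603 → 02 5b.
Outer input = (K'⊕opad) ∥ inner = 5f 84 5c 5c 5c 5c 5c ∥ 02 5b.
Outer hash (tag): sum = 95+132+92+92+92+92+92+2+91 = 780 → 03 0c.

030c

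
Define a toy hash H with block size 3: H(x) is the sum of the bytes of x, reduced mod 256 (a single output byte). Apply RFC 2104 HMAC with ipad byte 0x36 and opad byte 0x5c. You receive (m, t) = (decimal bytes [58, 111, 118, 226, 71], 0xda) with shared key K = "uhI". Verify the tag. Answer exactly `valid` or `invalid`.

valid

Key "uhI" = 75 68 49 is exactly B = 3 bytes: K' = 75 68 49.
K' ⊕ ipad = 43 5e 7f; K' ⊕ opad = 29 34 15.
Inner hash: sum = 67+94+127+58+111+118+226+71 = 872; mod 256 = 104 → 68.
Outer hash (recomputed tag): sum = 41+52+21+104 = 218 → da.
Recomputed tag = da; claimed = da → match.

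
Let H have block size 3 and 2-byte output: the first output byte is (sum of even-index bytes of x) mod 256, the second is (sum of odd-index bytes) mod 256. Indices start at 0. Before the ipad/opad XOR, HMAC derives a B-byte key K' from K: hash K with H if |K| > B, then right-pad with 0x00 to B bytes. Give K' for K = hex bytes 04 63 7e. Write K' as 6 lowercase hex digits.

04637e

Key hex bytes 04 63 7e is exactly B = 3 bytes: K' = 04 63 7e.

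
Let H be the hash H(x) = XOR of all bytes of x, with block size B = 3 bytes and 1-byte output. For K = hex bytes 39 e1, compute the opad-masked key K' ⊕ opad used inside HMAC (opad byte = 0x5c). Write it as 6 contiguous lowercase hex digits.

Key hex bytes 39 e1 is 2 bytes ≤ B = 3; zero-pad to 3 bytes: K' = 39 e1 00.
XOR each byte with 0x5c: 39⊕5c=65, e1⊕5c=bd, 00⊕5c=5c.

65bd5c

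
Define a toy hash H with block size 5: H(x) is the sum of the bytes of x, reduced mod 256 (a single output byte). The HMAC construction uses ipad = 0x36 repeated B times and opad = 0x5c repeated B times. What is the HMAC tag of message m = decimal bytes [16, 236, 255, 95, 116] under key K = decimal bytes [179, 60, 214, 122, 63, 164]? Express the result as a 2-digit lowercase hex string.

a8

Key decimal bytes [179, 60, 214, 122, 63, 164] = b3 3c d6 7a 3f a4 is 6 bytes > B = 5, so hash it first: H(key) = 22, then zero-pad to 5 bytes: K' = 22 00 00 00 00.
K' ⊕ ipad = 14 36 36 36 36.  K' ⊕ opad = 7e 5c 5c 5c 5c.
Inner input = (K'⊕ipad) ∥ m = 14 36 36 36 36 ∥ 10 ec ff 5f 74.
Inner hash: sum = 20+54+54+54+54+16+236+255+95+116 = 954; mod 256 = 186 → ba.
Outer input = (K'⊕opad) ∥ inner = 7e 5c 5c 5c 5c ∥ ba.
Outer hash (tag): sum = 126+92+92+92+92+186 = 680; mod 256 = 168 → a8.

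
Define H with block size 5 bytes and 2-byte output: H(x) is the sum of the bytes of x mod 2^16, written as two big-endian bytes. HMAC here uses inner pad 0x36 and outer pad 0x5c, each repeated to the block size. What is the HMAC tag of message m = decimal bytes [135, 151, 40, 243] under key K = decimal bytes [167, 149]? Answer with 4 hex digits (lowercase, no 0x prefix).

02eb

Key decimal bytes [167, 149] = a7 95 is 2 bytes ≤ B = 5; zero-pad to 5 bytes: K' = a7 95 00 00 00.
K' ⊕ ipad = 91 a3 36 36 36.  K' ⊕ opad = fb c9 5c 5c 5c.
Inner input = (K'⊕ipad) ∥ m = 91 a3 36 36 36 ∥ 87 97 28 f3.
Inner hash: sum = 145+163+54+54+54+135+151+40+243 = 1039 → 04 0f.
Outer input = (K'⊕opad) ∥ inner = fb c9 5c 5c 5c ∥ 04 0f.
Outer hash (tag): sum = 251+201+92+92+92+4+15 = 747 → 02 eb.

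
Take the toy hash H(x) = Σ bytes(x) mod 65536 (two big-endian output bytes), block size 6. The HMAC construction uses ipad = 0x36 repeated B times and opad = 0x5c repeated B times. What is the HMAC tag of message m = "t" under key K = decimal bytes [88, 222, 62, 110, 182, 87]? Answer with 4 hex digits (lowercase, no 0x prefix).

021d

Key decimal bytes [88, 222, 62, 110, 182, 87] = 58 de 3e 6e b6 57 is exactly B = 6 bytes: K' = 58 de 3e 6e b6 57.
K' ⊕ ipad = 6e e8 08 58 80 61.  K' ⊕ opad = 04 82 62 32 ea 0b.
Inner input = (K'⊕ipad) ∥ m = 6e e8 08 58 80 61 ∥ 74.
Inner hash: sum = 110+232+8+88+128+97+116 = 779 → 03 0b.
Outer input = (K'⊕opad) ∥ inner = 04 82 62 32 ea 0b ∥ 03 0b.
Outer hash (tag): sum = 4+130+98+50+234+11+3+11 = 541 → 02 1d.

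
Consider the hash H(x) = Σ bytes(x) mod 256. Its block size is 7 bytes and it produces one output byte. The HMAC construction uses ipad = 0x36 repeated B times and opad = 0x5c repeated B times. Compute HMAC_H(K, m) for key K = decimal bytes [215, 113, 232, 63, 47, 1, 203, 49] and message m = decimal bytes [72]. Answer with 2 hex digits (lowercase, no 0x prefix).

28

Key decimal bytes [215, 113, 232, 63, 47, 1, 203, 49] = d7 71 e8 3f 2f 01 cb 31 is 8 bytes > B = 7, so hash it first: H(key) = 9b, then zero-pad to 7 bytes: K' = 9b 00 00 00 00 00 00.
K' ⊕ ipad = ad 36 36 36 36 36 36.  K' ⊕ opad = c7 5c 5c 5c 5c 5c 5c.
Inner input = (K'⊕ipad) ∥ m = ad 36 36 36 36 36 36 ∥ 48.
Inner hash: sum = 173+54+54+54+54+54+54+72 = 569; mod 256 = 57 → 39.
Outer input = (K'⊕opad) ∥ inner = c7 5c 5c 5c 5c 5c 5c ∥ 39.
Outer hash (tag): sum = 199+92+92+92+92+92+92+57 = 808; mod 256 = 40 → 28.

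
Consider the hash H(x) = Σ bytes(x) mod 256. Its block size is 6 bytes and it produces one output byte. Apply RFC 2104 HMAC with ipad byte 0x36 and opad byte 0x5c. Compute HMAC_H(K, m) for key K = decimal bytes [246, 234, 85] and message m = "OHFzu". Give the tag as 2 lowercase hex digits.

ea

Key decimal bytes [246, 234, 85] = f6 ea 55 is 3 bytes ≤ B = 6; zero-pad to 6 bytes: K' = f6 ea 55 00 00 00.
K' ⊕ ipad = c0 dc 63 36 36 36.  K' ⊕ opad = aa b6 09 5c 5c 5c.
Inner input = (K'⊕ipad) ∥ m = c0 dc 63 36 36 36 ∥ 4f 48 46 7a 75.
Inner hash: sum = 192+220+99+54+54+54+79+72+70+122+117 = 1133; mod 256 = 109 → 6d.
Outer input = (K'⊕opad) ∥ inner = aa b6 09 5c 5c 5c ∥ 6d.
Outer hash (tag): sum = 170+182+9+92+92+92+109 = 746; mod 256 = 234 → ea.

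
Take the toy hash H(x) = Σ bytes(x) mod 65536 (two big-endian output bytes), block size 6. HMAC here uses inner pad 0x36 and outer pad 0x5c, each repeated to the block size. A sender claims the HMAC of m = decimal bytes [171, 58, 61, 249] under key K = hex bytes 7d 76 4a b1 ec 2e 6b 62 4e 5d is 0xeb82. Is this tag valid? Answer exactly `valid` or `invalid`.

invalid

Key hex bytes 7d 76 4a b1 ec 2e 6b 62 4e 5d is 10 bytes > B = 6, so hash it first: H(key) = 04 80, then zero-pad to 6 bytes: K' = 04 80 00 00 00 00.
K' ⊕ ipad = 32 b6 36 36 36 36; K' ⊕ opad = 58 dc 5c 5c 5c 5c.
Inner hash: sum = 50+182+54+54+54+54+171+58+61+249 = 987 → 03 db.
Outer hash (recomputed tag): sum = 88+220+92+92+92+92+3+219 = 898 → 03 82.
Recomputed tag = 0382; claimed = eb82 → mismatch.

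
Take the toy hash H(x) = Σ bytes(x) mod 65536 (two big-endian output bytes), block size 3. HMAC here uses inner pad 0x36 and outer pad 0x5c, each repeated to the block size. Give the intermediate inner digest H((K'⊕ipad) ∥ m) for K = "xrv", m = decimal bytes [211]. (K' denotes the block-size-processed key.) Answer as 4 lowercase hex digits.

01a5

Key "xrv" = 78 72 76 is exactly B = 3 bytes: K' = 78 72 76.
K' ⊕ ipad = 4e 44 40.
Inner input = 4e 44 40 ∥ d3.
Inner hash: sum = 78+68+64+211 = 421 → 01 a5.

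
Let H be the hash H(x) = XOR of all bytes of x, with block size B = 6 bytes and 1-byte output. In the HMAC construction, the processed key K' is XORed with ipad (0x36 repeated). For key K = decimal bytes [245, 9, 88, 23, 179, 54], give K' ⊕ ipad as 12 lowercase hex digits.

c33f6e218500

Key decimal bytes [245, 9, 88, 23, 179, 54] = f5 09 58 17 b3 36 is exactly B = 6 bytes: K' = f5 09 58 17 b3 36.
XOR each byte with 0x36: f5⊕36=c3, 09⊕36=3f, 58⊕36=6e, 17⊕36=21, b3⊕36=85, 36⊕36=00.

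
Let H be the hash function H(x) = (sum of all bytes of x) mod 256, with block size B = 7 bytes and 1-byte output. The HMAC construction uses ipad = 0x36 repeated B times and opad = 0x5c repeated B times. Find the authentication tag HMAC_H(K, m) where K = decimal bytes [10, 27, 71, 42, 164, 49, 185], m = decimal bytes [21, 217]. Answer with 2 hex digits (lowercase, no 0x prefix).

Key decimal bytes [10, 27, 71, 42, 164, 49, 185] = 0a 1b 47 2a a4 31 b9 is exactly B = 7 bytes: K' = 0a 1b 47 2a a4 31 b9.
K' ⊕ ipad = 3c 2d 71 1c 92 07 8f.  K' ⊕ opad = 56 47 1b 76 f8 6d e5.
Inner input = (K'⊕ipad) ∥ m = 3c 2d 71 1c 92 07 8f ∥ 15 d9.
Inner hash: sum = 60+45+113+28+146+7+143+21+217 = 780; mod 256 = 12 → 0c.
Outer input = (K'⊕opad) ∥ inner = 56 47 1b 76 f8 6d e5 ∥ 0c.
Outer hash (tag): sum = 86+71+27+118+248+109+229+12 = 900; mod 256 = 132 → 84.

84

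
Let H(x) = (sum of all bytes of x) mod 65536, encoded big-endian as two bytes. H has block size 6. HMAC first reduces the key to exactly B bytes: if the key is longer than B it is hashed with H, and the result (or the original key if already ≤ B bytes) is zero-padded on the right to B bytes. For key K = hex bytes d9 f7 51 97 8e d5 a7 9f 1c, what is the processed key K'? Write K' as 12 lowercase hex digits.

|K| = 9 > B = 6, so first hash the key.
H(K): sum = 217+247+81+151+142+213+167+159+28 = 1405 → 05 7d.
Zero-pad H(K) = 05 7d to 6 bytes: K' = 05 7d 00 00 00 00.

057d00000000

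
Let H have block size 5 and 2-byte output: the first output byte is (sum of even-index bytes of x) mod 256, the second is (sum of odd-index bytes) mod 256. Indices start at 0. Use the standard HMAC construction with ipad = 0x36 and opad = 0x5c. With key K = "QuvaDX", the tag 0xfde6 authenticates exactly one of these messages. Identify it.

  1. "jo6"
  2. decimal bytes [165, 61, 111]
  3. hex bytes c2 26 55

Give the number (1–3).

1

Key "QuvaDX" = 51 75 76 61 44 58 is 6 bytes > B = 5, so hash it first: H(key) = 0b 2e, then zero-pad to 5 bytes: K' = 0b 2e 00 00 00.
K' ⊕ ipad = 3d 18 36 36 36; K' ⊕ opad = 57 72 5c 5c 5c.
m1: inner = H(3d 18 36 36 36 6a 6f 36) = 18 ee; tag = H(57 72 5c 5c 5c 18 ee) = fde6 ← matches
m2: inner = H(3d 18 36 36 36 a5 3d 6f) = e6 62; tag = H(57 72 5c 5c 5c e6 62) = 71b4
m3: inner = H(3d 18 36 36 36 c2 26 55) = cf 65; tag = H(57 72 5c 5c 5c cf 65) = 749d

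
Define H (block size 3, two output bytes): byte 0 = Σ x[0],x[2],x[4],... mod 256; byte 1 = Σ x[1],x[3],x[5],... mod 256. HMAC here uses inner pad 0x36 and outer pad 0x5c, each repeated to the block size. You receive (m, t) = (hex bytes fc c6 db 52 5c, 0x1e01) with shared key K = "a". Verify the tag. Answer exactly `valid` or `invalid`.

invalid

Key "a" = 61 is 1 byte ≤ B = 3; zero-pad to 3 bytes: K' = 61 00 00.
K' ⊕ ipad = 57 36 36; K' ⊕ opad = 3d 5c 5c.
Inner hash: even-index sum = 421 mod 256 = 165; odd-index sum = 617 mod 256 = 105 → a5 69.
Outer hash (recomputed tag): even-index sum = 258 mod 256 = 2; odd-index sum = 257 mod 256 = 1 → 02 01.
Recomputed tag = 0201; claimed = 1e01 → mismatch.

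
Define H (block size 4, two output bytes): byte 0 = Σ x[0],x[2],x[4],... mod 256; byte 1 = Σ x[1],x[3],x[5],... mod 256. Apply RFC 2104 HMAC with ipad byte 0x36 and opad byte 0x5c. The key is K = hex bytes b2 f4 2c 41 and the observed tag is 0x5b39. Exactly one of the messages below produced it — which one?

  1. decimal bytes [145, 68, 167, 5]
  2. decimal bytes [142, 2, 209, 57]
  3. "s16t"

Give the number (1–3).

2

Key hex bytes b2 f4 2c 41 is exactly B = 4 bytes: K' = b2 f4 2c 41.
K' ⊕ ipad = 84 c2 1a 77; K' ⊕ opad = ee a8 70 1d.
m1: inner = H(84 c2 1a 77 91 44 a7 05) = d6 82; tag = H(ee a8 70 1d d6 82) = 3447
m2: inner = H(84 c2 1a 77 8e 02 d1 39) = fd 74; tag = H(ee a8 70 1d fd 74) = 5b39 ← matches
m3: inner = H(84 c2 1a 77 73 31 36 74) = 47 de; tag = H(ee a8 70 1d 47 de) = a5a3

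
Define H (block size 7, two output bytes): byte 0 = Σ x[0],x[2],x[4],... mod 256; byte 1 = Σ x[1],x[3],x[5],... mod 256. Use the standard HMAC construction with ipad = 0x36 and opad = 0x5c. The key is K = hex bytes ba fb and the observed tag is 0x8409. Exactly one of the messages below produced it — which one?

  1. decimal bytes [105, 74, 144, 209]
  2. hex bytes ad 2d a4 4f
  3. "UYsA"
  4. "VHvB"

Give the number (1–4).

Key hex bytes ba fb is 2 bytes ≤ B = 7; zero-pad to 7 bytes: K' = ba fb 00 00 00 00 00.
K' ⊕ ipad = 8c cd 36 36 36 36 36; K' ⊕ opad = e6 a7 5c 5c 5c 5c 5c.
m1: inner = H(8c cd 36 36 36 36 36 69 4a 90 d1) = 49 32; tag = H(e6 a7 5c 5c 5c 5c 5c 49 32) = 2ca8
m2: inner = H(8c cd 36 36 36 36 36 ad 2d a4 4f) = aa 8a; tag = H(e6 a7 5c 5c 5c 5c 5c aa 8a) = 8409 ← matches
m3: inner = H(8c cd 36 36 36 36 36 55 59 73 41) = c8 01; tag = H(e6 a7 5c 5c 5c 5c 5c c8 01) = fb27
m4: inner = H(8c cd 36 36 36 36 36 56 48 76 42) = b8 05; tag = H(e6 a7 5c 5c 5c 5c 5c b8 05) = ff17

2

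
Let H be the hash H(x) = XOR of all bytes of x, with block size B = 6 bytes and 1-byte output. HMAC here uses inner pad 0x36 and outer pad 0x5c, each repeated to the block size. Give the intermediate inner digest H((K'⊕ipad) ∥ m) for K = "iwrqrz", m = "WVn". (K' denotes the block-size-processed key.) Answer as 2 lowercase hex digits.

7a

Key "iwrqrz" = 69 77 72 71 72 7a is exactly B = 6 bytes: K' = 69 77 72 71 72 7a.
K' ⊕ ipad = 5f 41 44 47 44 4c.
Inner input = 5f 41 44 47 44 4c ∥ 57 56 6e.
Inner hash: XOR 5f⊕41⊕44⊕47⊕44⊕4c⊕57⊕56⊕6e = 7a.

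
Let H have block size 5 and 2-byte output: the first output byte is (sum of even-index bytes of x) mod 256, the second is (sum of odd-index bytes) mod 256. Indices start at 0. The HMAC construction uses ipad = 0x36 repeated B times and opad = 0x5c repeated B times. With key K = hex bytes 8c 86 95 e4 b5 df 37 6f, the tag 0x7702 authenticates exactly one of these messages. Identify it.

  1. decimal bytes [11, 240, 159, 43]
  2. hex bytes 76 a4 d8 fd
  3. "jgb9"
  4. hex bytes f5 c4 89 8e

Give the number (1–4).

Key hex bytes 8c 86 95 e4 b5 df 37 6f is 8 bytes > B = 5, so hash it first: H(key) = 0d b8, then zero-pad to 5 bytes: K' = 0d b8 00 00 00.
K' ⊕ ipad = 3b 8e 36 36 36; K' ⊕ opad = 51 e4 5c 5c 5c.
m1: inner = H(3b 8e 36 36 36 0b f0 9f 2b) = c2 6e; tag = H(51 e4 5c 5c 5c c2 6e) = 7702 ← matches
m2: inner = H(3b 8e 36 36 36 76 a4 d8 fd) = 48 12; tag = H(51 e4 5c 5c 5c 48 12) = 1b88
m3: inner = H(3b 8e 36 36 36 6a 67 62 39) = 47 90; tag = H(51 e4 5c 5c 5c 47 90) = 9987
m4: inner = H(3b 8e 36 36 36 f5 c4 89 8e) = f9 42; tag = H(51 e4 5c 5c 5c f9 42) = 4b39

1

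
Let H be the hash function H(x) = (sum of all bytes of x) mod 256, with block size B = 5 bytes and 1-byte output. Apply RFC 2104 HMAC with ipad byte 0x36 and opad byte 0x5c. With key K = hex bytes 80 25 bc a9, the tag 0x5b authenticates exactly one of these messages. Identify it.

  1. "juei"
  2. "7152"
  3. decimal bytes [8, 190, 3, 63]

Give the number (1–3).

Key hex bytes 80 25 bc a9 is 4 bytes ≤ B = 5; zero-pad to 5 bytes: K' = 80 25 bc a9 00.
K' ⊕ ipad = b6 13 8a 9f 36; K' ⊕ opad = dc 79 e0 f5 5c.
m1: inner = H(b6 13 8a 9f 36 6a 75 65 69) = d5; tag = H(dc 79 e0 f5 5c d5) = 5b ← matches
m2: inner = H(b6 13 8a 9f 36 37 31 35 32) = f7; tag = H(dc 79 e0 f5 5c f7) = 7d
m3: inner = H(b6 13 8a 9f 36 08 be 03 3f) = 30; tag = H(dc 79 e0 f5 5c 30) = b6

1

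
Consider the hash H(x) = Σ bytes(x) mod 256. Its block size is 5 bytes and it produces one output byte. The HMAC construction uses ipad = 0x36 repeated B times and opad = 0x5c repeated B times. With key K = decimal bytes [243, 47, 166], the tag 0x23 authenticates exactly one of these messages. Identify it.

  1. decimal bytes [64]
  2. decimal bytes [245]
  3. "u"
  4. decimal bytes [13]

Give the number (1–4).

Key decimal bytes [243, 47, 166] = f3 2f a6 is 3 bytes ≤ B = 5; zero-pad to 5 bytes: K' = f3 2f a6 00 00.
K' ⊕ ipad = c5 19 90 36 36; K' ⊕ opad = af 73 fa 5c 5c.
m1: inner = H(c5 19 90 36 36 40) = 1a; tag = H(af 73 fa 5c 5c 1a) = ee
m2: inner = H(c5 19 90 36 36 f5) = cf; tag = H(af 73 fa 5c 5c cf) = a3
m3: inner = H(c5 19 90 36 36 75) = 4f; tag = H(af 73 fa 5c 5c 4f) = 23 ← matches
m4: inner = H(c5 19 90 36 36 0d) = e7; tag = H(af 73 fa 5c 5c e7) = bb

3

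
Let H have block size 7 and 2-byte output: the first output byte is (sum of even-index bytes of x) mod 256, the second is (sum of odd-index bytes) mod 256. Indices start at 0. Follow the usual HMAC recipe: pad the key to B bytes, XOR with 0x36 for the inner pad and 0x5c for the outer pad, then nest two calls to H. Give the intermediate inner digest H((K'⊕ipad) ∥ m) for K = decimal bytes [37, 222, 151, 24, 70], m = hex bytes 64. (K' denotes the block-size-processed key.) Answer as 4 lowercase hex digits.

Key decimal bytes [37, 222, 151, 24, 70] = 25 de 97 18 46 is 5 bytes ≤ B = 7; zero-pad to 7 bytes: K' = 25 de 97 18 46 00 00.
K' ⊕ ipad = 13 e8 a1 2e 70 36 36.
Inner input = 13 e8 a1 2e 70 36 36 ∥ 64.
Inner hash: even-index sum = 346 mod 256 = 90; odd-index sum = 432 mod 256 = 176 → 5a b0.

5ab0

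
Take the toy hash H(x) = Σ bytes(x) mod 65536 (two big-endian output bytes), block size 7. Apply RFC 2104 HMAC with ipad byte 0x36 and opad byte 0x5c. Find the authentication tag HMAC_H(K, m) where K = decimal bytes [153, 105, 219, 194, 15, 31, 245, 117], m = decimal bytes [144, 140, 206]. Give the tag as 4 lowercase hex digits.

Key decimal bytes [153, 105, 219, 194, 15, 31, 245, 117] = 99 69 db c2 0f 1f f5 75 is 8 bytes > B = 7, so hash it first: H(key) = 04 37, then zero-pad to 7 bytes: K' = 04 37 00 00 00 00 00.
K' ⊕ ipad = 32 01 36 36 36 36 36.  K' ⊕ opad = 58 6b 5c 5c 5c 5c 5c.
Inner input = (K'⊕ipad) ∥ m = 32 01 36 36 36 36 36 ∥ 90 8c ce.
Inner hash: sum = 50+1+54+54+54+54+54+144+140+206 = 811 → 03 2b.
Outer input = (K'⊕opad) ∥ inner = 58 6b 5c 5c 5c 5c 5c ∥ 03 2b.
Outer hash (tag): sum = 88+107+92+92+92+92+92+3+43 = 701 → 02 bd.

02bd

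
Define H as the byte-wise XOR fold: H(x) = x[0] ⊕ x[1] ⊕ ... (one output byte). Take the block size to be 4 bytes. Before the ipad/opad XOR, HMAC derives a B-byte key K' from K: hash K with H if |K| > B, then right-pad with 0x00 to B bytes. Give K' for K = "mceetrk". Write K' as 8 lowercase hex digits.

|K| = 7 > B = 4, so first hash the key.
H(K): XOR 6d⊕63⊕65⊕65⊕74⊕72⊕6b = 63.
Zero-pad H(K) = 63 to 4 bytes: K' = 63 00 00 00.

63000000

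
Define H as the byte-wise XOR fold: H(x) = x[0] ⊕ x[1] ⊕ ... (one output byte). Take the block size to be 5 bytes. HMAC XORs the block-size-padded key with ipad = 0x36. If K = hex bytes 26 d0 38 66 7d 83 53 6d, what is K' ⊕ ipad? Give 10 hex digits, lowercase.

Key hex bytes 26 d0 38 66 7d 83 53 6d is 8 bytes > B = 5, so hash it first: H(key) = 68, then zero-pad to 5 bytes: K' = 68 00 00 00 00.
XOR each byte with 0x36: 68⊕36=5e, 00⊕36=36, 00⊕36=36, 00⊕36=36, 00⊕36=36.

5e36363636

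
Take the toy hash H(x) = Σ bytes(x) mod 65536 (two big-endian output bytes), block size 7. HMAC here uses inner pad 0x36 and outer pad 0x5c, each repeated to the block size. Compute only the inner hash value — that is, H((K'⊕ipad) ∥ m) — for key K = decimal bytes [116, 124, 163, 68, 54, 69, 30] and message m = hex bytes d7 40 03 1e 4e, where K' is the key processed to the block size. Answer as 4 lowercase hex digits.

Key decimal bytes [116, 124, 163, 68, 54, 69, 30] = 74 7c a3 44 36 45 1e is exactly B = 7 bytes: K' = 74 7c a3 44 36 45 1e.
K' ⊕ ipad = 42 4a 95 72 00 73 28.
Inner input = 42 4a 95 72 00 73 28 ∥ d7 40 03 1e 4e.
Inner hash: sum = 66+74+149+114+0+115+40+215+64+3+30+78 = 948 → 03 b4.

03b4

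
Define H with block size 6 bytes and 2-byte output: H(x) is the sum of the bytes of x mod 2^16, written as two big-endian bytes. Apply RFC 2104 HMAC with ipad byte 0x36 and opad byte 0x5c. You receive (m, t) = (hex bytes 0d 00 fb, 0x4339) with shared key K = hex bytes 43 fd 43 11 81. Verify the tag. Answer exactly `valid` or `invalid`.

invalid

Key hex bytes 43 fd 43 11 81 is 5 bytes ≤ B = 6; zero-pad to 6 bytes: K' = 43 fd 43 11 81 00.
K' ⊕ ipad = 75 cb 75 27 b7 36; K' ⊕ opad = 1f a1 1f 4d dd 5c.
Inner hash: sum = 117+203+117+39+183+54+13+0+251 = 977 → 03 d1.
Outer hash (recomputed tag): sum = 31+161+31+77+221+92+3+209 = 825 → 03 39.
Recomputed tag = 0339; claimed = 4339 → mismatch.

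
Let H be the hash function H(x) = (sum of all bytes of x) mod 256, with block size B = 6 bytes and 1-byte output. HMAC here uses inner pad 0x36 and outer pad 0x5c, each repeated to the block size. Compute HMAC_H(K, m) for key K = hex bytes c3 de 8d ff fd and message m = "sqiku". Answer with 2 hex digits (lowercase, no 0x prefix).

21

Key hex bytes c3 de 8d ff fd is 5 bytes ≤ B = 6; zero-pad to 6 bytes: K' = c3 de 8d ff fd 00.
K' ⊕ ipad = f5 e8 bb c9 cb 36.  K' ⊕ opad = 9f 82 d1 a3 a1 5c.
Inner input = (K'⊕ipad) ∥ m = f5 e8 bb c9 cb 36 ∥ 73 71 69 6b 75.
Inner hash: sum = 245+232+187+201+203+54+115+113+105+107+117 = 1679; mod 256 = 143 → 8f.
Outer input = (K'⊕opad) ∥ inner = 9f 82 d1 a3 a1 5c ∥ 8f.
Outer hash (tag): sum = 159+130+209+163+161+92+143 = 1057; mod 256 = 33 → 21.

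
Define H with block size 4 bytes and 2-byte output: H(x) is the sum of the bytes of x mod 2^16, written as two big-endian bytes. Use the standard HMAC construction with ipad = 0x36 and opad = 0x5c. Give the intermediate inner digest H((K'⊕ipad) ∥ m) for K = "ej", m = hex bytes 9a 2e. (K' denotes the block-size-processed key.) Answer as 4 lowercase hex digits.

Key "ej" = 65 6a is 2 bytes ≤ B = 4; zero-pad to 4 bytes: K' = 65 6a 00 00.
K' ⊕ ipad = 53 5c 36 36.
Inner input = 53 5c 36 36 ∥ 9a 2e.
Inner hash: sum = 83+92+54+54+154+46 = 483 → 01 e3.

01e3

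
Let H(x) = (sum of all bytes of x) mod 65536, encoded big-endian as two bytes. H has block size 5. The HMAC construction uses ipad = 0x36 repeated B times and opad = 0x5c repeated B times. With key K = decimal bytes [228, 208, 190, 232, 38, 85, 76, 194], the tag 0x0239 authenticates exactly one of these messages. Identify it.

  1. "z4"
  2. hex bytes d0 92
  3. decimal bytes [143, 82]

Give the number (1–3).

2

Key decimal bytes [228, 208, 190, 232, 38, 85, 76, 194] = e4 d0 be e8 26 55 4c c2 is 8 bytes > B = 5, so hash it first: H(key) = 04 e3, then zero-pad to 5 bytes: K' = 04 e3 00 00 00.
K' ⊕ ipad = 32 d5 36 36 36; K' ⊕ opad = 58 bf 5c 5c 5c.
m1: inner = H(32 d5 36 36 36 7a 34) = 02 57; tag = H(58 bf 5c 5c 5c 02 57) = 0284
m2: inner = H(32 d5 36 36 36 d0 92) = 03 0b; tag = H(58 bf 5c 5c 5c 03 0b) = 0239 ← matches
m3: inner = H(32 d5 36 36 36 8f 52) = 02 8a; tag = H(58 bf 5c 5c 5c 02 8a) = 02b7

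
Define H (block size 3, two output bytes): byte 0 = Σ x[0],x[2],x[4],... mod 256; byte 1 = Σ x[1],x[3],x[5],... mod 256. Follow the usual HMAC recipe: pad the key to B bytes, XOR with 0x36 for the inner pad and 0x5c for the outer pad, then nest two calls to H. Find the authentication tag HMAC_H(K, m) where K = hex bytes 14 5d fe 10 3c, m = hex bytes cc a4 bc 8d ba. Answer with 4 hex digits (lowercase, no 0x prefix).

0b10

Key hex bytes 14 5d fe 10 3c is 5 bytes > B = 3, so hash it first: H(key) = 4e 6d, then zero-pad to 3 bytes: K' = 4e 6d 00.
K' ⊕ ipad = 78 5b 36.  K' ⊕ opad = 12 31 5c.
Inner input = (K'⊕ipad) ∥ m = 78 5b 36 ∥ cc a4 bc 8d ba.
Inner hash: even-index sum = 479 mod 256 = 223; odd-index sum = 669 mod 256 = 157 → df 9d.
Outer input = (K'⊕opad) ∥ inner = 12 31 5c ∥ df 9d.
Outer hash (tag): even-index sum = 267 mod 256 = 11; odd-index sum = 272 mod 256 = 16 → 0b 10.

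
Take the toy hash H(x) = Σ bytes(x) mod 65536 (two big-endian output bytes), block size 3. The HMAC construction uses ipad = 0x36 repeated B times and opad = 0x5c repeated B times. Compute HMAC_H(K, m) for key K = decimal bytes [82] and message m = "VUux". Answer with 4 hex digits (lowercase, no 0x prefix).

0130

Key decimal bytes [82] = 52 is 1 byte ≤ B = 3; zero-pad to 3 bytes: K' = 52 00 00.
K' ⊕ ipad = 64 36 36.  K' ⊕ opad = 0e 5c 5c.
Inner input = (K'⊕ipad) ∥ m = 64 36 36 ∥ 56 55 75 78.
Inner hash: sum = 100+54+54+86+85+117+120 = 616 → 02 68.
Outer input = (K'⊕opad) ∥ inner = 0e 5c 5c ∥ 02 68.
Outer hash (tag): sum = 14+92+92+2+104 = 304 → 01 30.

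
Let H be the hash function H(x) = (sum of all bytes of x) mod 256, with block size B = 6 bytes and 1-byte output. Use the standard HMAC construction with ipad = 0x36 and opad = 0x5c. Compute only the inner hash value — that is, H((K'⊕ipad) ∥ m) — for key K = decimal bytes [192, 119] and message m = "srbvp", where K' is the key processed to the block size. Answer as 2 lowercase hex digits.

3c

Key decimal bytes [192, 119] = c0 77 is 2 bytes ≤ B = 6; zero-pad to 6 bytes: K' = c0 77 00 00 00 00.
K' ⊕ ipad = f6 41 36 36 36 36.
Inner input = f6 41 36 36 36 36 ∥ 73 72 62 76 70.
Inner hash: sum = 246+65+54+54+54+54+115+114+98+118+112 = 1084; mod 256 = 60 → 3c.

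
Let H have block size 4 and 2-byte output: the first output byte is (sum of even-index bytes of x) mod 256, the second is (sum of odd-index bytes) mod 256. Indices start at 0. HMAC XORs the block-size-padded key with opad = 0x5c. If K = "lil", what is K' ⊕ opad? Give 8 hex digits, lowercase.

Key "lil" = 6c 69 6c is 3 bytes ≤ B = 4; zero-pad to 4 bytes: K' = 6c 69 6c 00.
XOR each byte with 0x5c: 6c⊕5c=30, 69⊕5c=35, 6c⊕5c=30, 00⊕5c=5c.

3035305c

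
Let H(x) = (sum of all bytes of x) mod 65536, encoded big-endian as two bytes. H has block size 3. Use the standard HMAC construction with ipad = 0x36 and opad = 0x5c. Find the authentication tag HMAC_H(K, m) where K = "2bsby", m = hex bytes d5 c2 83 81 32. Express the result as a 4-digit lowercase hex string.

0189

Key "2bsby" = 32 62 73 62 79 is 5 bytes > B = 3, so hash it first: H(key) = 01 e2, then zero-pad to 3 bytes: K' = 01 e2 00.
K' ⊕ ipad = 37 d4 36.  K' ⊕ opad = 5d be 5c.
Inner input = (K'⊕ipad) ∥ m = 37 d4 36 ∥ d5 c2 83 81 32.
Inner hash: sum = 55+212+54+213+194+131+129+50 = 1038 → 04 0e.
Outer input = (K'⊕opad) ∥ inner = 5d be 5c ∥ 04 0e.
Outer hash (tag): sum = 93+190+92+4+14 = 393 → 01 89.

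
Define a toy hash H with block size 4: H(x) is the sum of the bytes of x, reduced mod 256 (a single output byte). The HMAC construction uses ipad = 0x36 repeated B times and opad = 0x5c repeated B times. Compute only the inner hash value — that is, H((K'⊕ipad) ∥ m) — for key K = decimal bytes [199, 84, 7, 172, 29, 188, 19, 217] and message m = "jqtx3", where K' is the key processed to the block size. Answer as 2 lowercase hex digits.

Key decimal bytes [199, 84, 7, 172, 29, 188, 19, 217] = c7 54 07 ac 1d bc 13 d9 is 8 bytes > B = 4, so hash it first: H(key) = 93, then zero-pad to 4 bytes: K' = 93 00 00 00.
K' ⊕ ipad = a5 36 36 36.
Inner input = a5 36 36 36 ∥ 6a 71 74 78 33.
Inner hash: sum = 165+54+54+54+106+113+116+120+51 = 833; mod 256 = 65 → 41.

41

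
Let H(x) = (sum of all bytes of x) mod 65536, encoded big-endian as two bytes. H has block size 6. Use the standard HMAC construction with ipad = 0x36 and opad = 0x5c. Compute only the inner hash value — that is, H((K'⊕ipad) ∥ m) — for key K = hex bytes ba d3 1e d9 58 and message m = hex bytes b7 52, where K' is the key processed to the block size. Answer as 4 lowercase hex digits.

0435

Key hex bytes ba d3 1e d9 58 is 5 bytes ≤ B = 6; zero-pad to 6 bytes: K' = ba d3 1e d9 58 00.
K' ⊕ ipad = 8c e5 28 ef 6e 36.
Inner input = 8c e5 28 ef 6e 36 ∥ b7 52.
Inner hash: sum = 140+229+40+239+110+54+183+82 = 1077 → 04 35.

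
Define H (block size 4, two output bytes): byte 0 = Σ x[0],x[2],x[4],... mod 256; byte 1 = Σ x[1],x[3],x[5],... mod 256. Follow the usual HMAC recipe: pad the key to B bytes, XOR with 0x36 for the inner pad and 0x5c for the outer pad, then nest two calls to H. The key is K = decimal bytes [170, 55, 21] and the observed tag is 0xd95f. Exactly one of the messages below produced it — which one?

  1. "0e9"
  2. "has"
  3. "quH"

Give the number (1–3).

2

Key decimal bytes [170, 55, 21] = aa 37 15 is 3 bytes ≤ B = 4; zero-pad to 4 bytes: K' = aa 37 15 00.
K' ⊕ ipad = 9c 01 23 36; K' ⊕ opad = f6 6b 49 5c.
m1: inner = H(9c 01 23 36 30 65 39) = 28 9c; tag = H(f6 6b 49 5c 28 9c) = 6763
m2: inner = H(9c 01 23 36 68 61 73) = 9a 98; tag = H(f6 6b 49 5c 9a 98) = d95f ← matches
m3: inner = H(9c 01 23 36 71 75 48) = 78 ac; tag = H(f6 6b 49 5c 78 ac) = b773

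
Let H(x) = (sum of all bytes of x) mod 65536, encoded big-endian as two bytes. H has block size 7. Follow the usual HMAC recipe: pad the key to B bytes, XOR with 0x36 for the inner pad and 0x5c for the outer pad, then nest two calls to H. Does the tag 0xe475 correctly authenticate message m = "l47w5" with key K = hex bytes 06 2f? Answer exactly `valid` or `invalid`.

invalid

Key hex bytes 06 2f is 2 bytes ≤ B = 7; zero-pad to 7 bytes: K' = 06 2f 00 00 00 00 00.
K' ⊕ ipad = 30 19 36 36 36 36 36; K' ⊕ opad = 5a 73 5c 5c 5c 5c 5c.
Inner hash: sum = 48+25+54+54+54+54+54+108+52+55+119+53 = 730 → 02 da.
Outer hash (recomputed tag): sum = 90+115+92+92+92+92+92+2+218 = 885 → 03 75.
Recomputed tag = 0375; claimed = e475 → mismatch.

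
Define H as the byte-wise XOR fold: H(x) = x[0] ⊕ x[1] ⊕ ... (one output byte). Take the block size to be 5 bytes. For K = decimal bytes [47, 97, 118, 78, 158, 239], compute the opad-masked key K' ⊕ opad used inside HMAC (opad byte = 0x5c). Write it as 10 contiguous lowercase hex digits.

5b5c5c5c5c

Key decimal bytes [47, 97, 118, 78, 158, 239] = 2f 61 76 4e 9e ef is 6 bytes > B = 5, so hash it first: H(key) = 07, then zero-pad to 5 bytes: K' = 07 00 00 00 00.
XOR each byte with 0x5c: 07⊕5c=5b, 00⊕5c=5c, 00⊕5c=5c, 00⊕5c=5c, 00⊕5c=5c.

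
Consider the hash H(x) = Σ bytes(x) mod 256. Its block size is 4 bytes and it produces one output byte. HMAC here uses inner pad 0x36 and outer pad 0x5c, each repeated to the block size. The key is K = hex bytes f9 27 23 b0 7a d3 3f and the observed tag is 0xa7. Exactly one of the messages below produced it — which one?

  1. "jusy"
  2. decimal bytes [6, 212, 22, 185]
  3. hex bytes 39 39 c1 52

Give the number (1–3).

Key hex bytes f9 27 23 b0 7a d3 3f is 7 bytes > B = 4, so hash it first: H(key) = 7f, then zero-pad to 4 bytes: K' = 7f 00 00 00.
K' ⊕ ipad = 49 36 36 36; K' ⊕ opad = 23 5c 5c 5c.
m1: inner = H(49 36 36 36 6a 75 73 79) = b6; tag = H(23 5c 5c 5c b6) = ed
m2: inner = H(49 36 36 36 06 d4 16 b9) = 94; tag = H(23 5c 5c 5c 94) = cb
m3: inner = H(49 36 36 36 39 39 c1 52) = 70; tag = H(23 5c 5c 5c 70) = a7 ← matches

3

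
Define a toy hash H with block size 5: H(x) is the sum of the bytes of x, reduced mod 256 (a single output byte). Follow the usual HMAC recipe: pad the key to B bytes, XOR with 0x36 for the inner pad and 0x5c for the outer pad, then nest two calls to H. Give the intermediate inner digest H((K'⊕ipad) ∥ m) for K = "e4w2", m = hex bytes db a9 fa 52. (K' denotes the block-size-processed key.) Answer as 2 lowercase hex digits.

Key "e4w2" = 65 34 77 32 is 4 bytes ≤ B = 5; zero-pad to 5 bytes: K' = 65 34 77 32 00.
K' ⊕ ipad = 53 02 41 04 36.
Inner input = 53 02 41 04 36 ∥ db a9 fa 52.
Inner hash: sum = 83+2+65+4+54+219+169+250+82 = 928; mod 256 = 160 → a0.

a0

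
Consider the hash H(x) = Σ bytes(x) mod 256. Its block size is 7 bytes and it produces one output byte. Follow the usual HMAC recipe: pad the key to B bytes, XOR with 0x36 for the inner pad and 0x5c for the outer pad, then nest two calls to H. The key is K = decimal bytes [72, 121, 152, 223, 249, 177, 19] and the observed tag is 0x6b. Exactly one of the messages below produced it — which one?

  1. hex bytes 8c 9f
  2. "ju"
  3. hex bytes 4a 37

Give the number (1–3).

1

Key decimal bytes [72, 121, 152, 223, 249, 177, 19] = 48 79 98 df f9 b1 13 is exactly B = 7 bytes: K' = 48 79 98 df f9 b1 13.
K' ⊕ ipad = 7e 4f ae e9 cf 87 25; K' ⊕ opad = 14 25 c4 83 a5 ed 4f.
m1: inner = H(7e 4f ae e9 cf 87 25 8c 9f) = 0a; tag = H(14 25 c4 83 a5 ed 4f 0a) = 6b ← matches
m2: inner = H(7e 4f ae e9 cf 87 25 6a 75) = be; tag = H(14 25 c4 83 a5 ed 4f be) = 1f
m3: inner = H(7e 4f ae e9 cf 87 25 4a 37) = 60; tag = H(14 25 c4 83 a5 ed 4f 60) = c1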